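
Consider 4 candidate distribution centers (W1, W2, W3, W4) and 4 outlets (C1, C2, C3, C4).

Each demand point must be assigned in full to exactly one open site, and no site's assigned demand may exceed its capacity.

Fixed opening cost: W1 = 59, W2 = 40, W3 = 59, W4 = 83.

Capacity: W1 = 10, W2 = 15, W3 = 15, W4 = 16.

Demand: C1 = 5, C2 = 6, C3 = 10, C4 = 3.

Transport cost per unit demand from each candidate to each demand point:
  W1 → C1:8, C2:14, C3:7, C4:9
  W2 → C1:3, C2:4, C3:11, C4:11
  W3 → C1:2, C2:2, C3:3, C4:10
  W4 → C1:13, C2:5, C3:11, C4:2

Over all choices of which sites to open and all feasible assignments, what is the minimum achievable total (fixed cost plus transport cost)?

Open {W2, W3}; cheapest assignment that respects the capacities:
  W2 (cap 15, load 9): C2, C4 — cost 6×4 + 3×11 = 57
  W3 (cap 15, load 15): C1, C3 — cost 5×2 + 10×3 = 40
  Shipping 97, fixed 99 → total 196.
  Any other capacity-feasible assignment to {W2, W3} ships for at least 97.
Compare {W3, W4}: its best feasible assignment gives total 218.
Compare {W1, W3}: its best feasible assignment gives total 240.
Every other set of open sites that can feasibly serve all demand totals ≥ 218 even under its best assignment. Minimum: 196.

196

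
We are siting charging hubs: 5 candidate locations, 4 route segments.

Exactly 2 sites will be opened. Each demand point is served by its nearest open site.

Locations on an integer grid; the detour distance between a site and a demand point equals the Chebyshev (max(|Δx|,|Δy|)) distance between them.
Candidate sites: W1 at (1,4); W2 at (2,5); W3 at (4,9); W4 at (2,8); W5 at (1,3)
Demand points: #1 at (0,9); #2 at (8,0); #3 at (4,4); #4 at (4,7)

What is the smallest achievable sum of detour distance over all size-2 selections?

Open {W2, W4}.
  #1→W4 2, #2→W2 6, #3→W2 2, #4→W2 2  ⇒ total 12.
Compare {W1, W2}: total 14.
Compare {W1, W4}: total 14.
No size-2 selection does better; minimum is 12.

12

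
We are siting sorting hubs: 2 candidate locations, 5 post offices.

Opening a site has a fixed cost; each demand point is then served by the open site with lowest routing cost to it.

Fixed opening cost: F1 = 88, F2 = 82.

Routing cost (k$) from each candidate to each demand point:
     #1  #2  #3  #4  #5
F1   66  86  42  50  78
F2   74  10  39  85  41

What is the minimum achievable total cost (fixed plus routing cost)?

Open {F2}: assign each demand point to its cheapest open site.
  #1→F2 74, #2→F2 10, #3→F2 39, #4→F2 85, #5→F2 41
  routing cost 249, fixed 82 → total 331.
Compare {F1, F2}: routing cost 206 + fixed 170 = 376.
Compare {F1}: routing cost 322 + fixed 88 = 410.

331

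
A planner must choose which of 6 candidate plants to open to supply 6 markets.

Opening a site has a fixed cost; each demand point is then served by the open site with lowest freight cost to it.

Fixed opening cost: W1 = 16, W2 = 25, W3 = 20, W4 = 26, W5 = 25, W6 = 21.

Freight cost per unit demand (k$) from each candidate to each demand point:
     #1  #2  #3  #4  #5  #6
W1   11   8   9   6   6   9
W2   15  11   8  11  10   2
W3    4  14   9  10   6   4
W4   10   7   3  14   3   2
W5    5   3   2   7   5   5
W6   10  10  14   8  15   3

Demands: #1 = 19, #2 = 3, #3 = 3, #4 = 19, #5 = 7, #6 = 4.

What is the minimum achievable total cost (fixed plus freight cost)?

Open {W1, W3, W4}: assign each demand point to its cheapest open site.
  #1→W3 19×4=76, #2→W4 3×7=21, #3→W4 3×3=9, #4→W1 19×6=114, #5→W4 7×3=21, #6→W4 4×2=8
  freight cost 249, fixed 62 → total 311.
Compare {W1, W3, W5}: freight cost 256 + fixed 61 = 317.
Compare {W1, W5}: freight cost 279 + fixed 41 = 320.
Compare {W3, W5}: freight cost 275 + fixed 45 = 320.
All other subsets cost ≥ 317. Minimum total cost: 311.

311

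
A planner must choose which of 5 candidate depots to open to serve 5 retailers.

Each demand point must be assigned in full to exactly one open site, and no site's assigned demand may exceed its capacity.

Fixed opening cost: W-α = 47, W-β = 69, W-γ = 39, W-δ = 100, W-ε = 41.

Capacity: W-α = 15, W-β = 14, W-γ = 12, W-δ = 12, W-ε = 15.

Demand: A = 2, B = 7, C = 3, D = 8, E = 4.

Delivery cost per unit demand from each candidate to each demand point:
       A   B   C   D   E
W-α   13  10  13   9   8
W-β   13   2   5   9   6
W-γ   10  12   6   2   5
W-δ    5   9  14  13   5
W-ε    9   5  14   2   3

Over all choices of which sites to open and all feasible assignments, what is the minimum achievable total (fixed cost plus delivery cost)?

179

Open {W-γ, W-ε}; cheapest assignment that respects the capacities:
  W-γ (cap 12, load 11): C, D — cost 3×6 + 8×2 = 34
  W-ε (cap 15, load 13): A, B, E — cost 2×9 + 7×5 + 4×3 = 65
  Shipping 99, fixed 80 → total 179.
  Any other capacity-feasible assignment to {W-γ, W-ε} ships for at least 99.
Compare {W-β, W-ε}: its best feasible assignment gives total 185.
Compare {W-β, W-γ}: its best feasible assignment gives total 197.
Every other set of open sites that can feasibly serve all demand totals ≥ 185 even under its best assignment. Minimum: 179.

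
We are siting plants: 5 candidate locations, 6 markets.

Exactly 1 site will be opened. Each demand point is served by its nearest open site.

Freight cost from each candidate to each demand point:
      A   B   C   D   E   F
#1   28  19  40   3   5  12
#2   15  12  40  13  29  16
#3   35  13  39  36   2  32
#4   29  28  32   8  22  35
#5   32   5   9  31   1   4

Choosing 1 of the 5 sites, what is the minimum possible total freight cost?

Open {#5}.
  A→#5 32, B→#5 5, C→#5 9, D→#5 31, E→#5 1, F→#5 4  ⇒ total 82.
Compare {#1}: total 107.
Compare {#2}: total 125.
No size-1 selection does better; minimum is 82.

82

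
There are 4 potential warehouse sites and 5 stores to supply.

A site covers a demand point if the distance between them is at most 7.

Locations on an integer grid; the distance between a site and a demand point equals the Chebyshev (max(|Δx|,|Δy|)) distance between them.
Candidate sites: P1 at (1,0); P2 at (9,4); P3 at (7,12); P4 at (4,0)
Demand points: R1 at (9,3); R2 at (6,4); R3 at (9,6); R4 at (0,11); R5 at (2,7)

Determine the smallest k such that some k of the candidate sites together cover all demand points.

2

Coverage sets (demand points within 7 of each site):
  P1: {R2, R5}
  P2: {R1, R2, R3, R5}
  P3: {R3, R4, R5}
  P4: {R1, R2, R3, R5}
No single site covers all 5 demand points.
But {P2, P3} covers everything, so the minimum is 2.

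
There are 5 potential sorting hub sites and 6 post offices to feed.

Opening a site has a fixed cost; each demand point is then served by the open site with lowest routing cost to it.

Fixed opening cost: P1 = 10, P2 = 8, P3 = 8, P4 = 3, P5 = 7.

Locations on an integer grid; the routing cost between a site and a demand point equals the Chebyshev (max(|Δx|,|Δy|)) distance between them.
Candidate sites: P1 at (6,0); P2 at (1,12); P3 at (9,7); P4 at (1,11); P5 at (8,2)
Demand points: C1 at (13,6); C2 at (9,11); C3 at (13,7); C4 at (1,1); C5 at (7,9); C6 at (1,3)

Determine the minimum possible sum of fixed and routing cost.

Open {P3}: assign each demand point to its cheapest open site.
  C1→P3 4, C2→P3 4, C3→P3 4, C4→P3 8, C5→P3 2, C6→P3 8
  routing cost 30, fixed 8 → total 38.
Compare {P3, P4}: routing cost 30 + fixed 11 = 41.
Compare {P1, P3}: routing cost 24 + fixed 18 = 42.
Compare {P3, P5}: routing cost 28 + fixed 15 = 43.
All other subsets cost ≥ 41. Minimum total cost: 38.

38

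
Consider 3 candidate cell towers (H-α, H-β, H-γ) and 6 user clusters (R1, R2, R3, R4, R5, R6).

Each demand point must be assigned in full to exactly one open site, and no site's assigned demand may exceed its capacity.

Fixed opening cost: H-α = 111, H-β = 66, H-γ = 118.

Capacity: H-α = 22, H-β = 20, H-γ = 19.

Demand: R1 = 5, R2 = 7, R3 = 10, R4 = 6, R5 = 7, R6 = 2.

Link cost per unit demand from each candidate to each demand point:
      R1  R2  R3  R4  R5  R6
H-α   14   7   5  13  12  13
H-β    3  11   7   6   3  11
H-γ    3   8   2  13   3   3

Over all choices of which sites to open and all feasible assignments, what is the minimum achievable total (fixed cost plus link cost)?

Open {H-β, H-γ}; cheapest assignment that respects the capacities:
  H-β (cap 20, load 18): R1, R4, R5 — cost 5×3 + 6×6 + 7×3 = 72
  H-γ (cap 19, load 19): R2, R3, R6 — cost 7×8 + 10×2 + 2×3 = 82
  Shipping 154, fixed 184 → total 338.
  Any other capacity-feasible assignment to {H-β, H-γ} ships for at least 154.
Compare {H-α, H-β}: its best feasible assignment gives total 370.
Compare {H-α, H-β, H-γ}: its best feasible assignment gives total 442.
Every other set of open sites that can feasibly serve all demand totals ≥ 370 even under its best assignment. Minimum: 338.

338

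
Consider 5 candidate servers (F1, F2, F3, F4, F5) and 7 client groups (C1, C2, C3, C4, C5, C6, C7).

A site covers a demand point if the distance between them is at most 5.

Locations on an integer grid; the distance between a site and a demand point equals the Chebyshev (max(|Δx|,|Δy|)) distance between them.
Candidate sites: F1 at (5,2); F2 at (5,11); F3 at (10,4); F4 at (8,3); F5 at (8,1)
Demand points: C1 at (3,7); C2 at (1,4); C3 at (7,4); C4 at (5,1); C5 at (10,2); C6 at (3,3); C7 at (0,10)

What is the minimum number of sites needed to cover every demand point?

Coverage sets (demand points within 5 of each site):
  F1: {C1, C2, C3, C4, C5, C6}
  F2: {C1, C7}
  F3: {C3, C4, C5}
  F4: {C1, C3, C4, C5, C6}
  F5: {C3, C4, C5, C6}
No single site covers all 7 demand points.
But {F1, F2} covers everything, so the minimum is 2.

2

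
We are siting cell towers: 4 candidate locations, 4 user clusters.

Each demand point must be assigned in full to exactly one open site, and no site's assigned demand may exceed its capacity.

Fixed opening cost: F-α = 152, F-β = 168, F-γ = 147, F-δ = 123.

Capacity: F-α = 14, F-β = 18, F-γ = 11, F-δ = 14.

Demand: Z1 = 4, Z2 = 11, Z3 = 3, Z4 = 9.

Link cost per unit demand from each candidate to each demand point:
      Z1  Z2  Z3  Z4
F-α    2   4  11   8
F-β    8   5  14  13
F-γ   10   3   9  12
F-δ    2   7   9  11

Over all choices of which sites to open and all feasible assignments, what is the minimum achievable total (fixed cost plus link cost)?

Open {F-α, F-δ}; cheapest assignment that respects the capacities:
  F-α (cap 14, load 14): Z2, Z3 — cost 11×4 + 3×11 = 77
  F-δ (cap 14, load 13): Z1, Z4 — cost 4×2 + 9×11 = 107
  Shipping 184, fixed 275 → total 459.
  Any other capacity-feasible assignment to {F-α, F-δ} ships for at least 184.
Compare {F-β, F-δ}: its best feasible assignment gives total 495.
Compare {F-α, F-β}: its best feasible assignment gives total 497.
Every other set of open sites that can feasibly serve all demand totals ≥ 495 even under its best assignment. Minimum: 459.

459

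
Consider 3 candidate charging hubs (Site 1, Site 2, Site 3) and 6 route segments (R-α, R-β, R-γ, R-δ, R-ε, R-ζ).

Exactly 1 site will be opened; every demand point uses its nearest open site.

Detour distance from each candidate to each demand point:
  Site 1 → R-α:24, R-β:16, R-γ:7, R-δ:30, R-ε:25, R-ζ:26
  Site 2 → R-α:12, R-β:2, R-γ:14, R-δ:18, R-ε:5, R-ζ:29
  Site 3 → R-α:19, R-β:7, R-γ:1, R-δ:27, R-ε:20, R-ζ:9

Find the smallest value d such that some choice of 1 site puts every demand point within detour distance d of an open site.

27

Open {Site 3}.
  Farthest demand point is R-δ at detour distance 27 (to Site 3); all others are ≤ 27.
With {Site 2} the worst case is 29.
With {Site 1} the worst case is 30.
No size-1 selection achieves below 27.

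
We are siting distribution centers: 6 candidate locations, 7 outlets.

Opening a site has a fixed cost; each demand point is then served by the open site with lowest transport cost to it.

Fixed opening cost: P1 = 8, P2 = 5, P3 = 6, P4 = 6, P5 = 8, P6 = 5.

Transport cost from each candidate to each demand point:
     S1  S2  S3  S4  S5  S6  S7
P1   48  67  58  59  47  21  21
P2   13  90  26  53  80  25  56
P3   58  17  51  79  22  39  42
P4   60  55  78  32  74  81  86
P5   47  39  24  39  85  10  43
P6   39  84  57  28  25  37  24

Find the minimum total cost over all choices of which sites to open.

Open {P2, P3, P5, P6}: assign each demand point to its cheapest open site.
  S1→P2 13, S2→P3 17, S3→P5 24, S4→P6 28, S5→P3 22, S6→P5 10, S7→P6 24
  transport cost 138, fixed 24 → total 162.
Compare {P1, P2, P3, P5, P6}: transport cost 135 + fixed 32 = 167.
Compare {P2, P3, P4, P5, P6}: transport cost 138 + fixed 30 = 168.
Compare {P2, P3, P6}: transport cost 155 + fixed 16 = 171.
All other subsets cost ≥ 167. Minimum total cost: 162.

162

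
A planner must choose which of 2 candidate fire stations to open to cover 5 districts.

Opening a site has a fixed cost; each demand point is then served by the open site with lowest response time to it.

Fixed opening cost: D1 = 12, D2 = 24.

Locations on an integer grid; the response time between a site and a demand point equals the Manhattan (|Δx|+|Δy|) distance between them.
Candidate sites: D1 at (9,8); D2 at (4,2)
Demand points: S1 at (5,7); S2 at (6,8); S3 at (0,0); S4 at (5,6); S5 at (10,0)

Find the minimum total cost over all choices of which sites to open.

52

Open {D1}: assign each demand point to its cheapest open site.
  S1→D1 5, S2→D1 3, S3→D1 17, S4→D1 6, S5→D1 9
  response time 40, fixed 12 → total 52.
Compare {D2}: response time 33 + fixed 24 = 57.
Compare {D1, D2}: response time 27 + fixed 36 = 63.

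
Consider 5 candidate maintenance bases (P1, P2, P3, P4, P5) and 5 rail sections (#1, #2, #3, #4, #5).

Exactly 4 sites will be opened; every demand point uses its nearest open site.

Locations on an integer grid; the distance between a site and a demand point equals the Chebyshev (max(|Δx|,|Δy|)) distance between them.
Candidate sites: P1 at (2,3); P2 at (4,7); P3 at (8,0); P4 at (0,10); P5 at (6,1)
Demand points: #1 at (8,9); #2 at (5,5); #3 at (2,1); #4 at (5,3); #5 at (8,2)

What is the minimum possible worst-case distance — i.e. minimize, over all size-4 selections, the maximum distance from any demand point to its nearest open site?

Open {P1, P2, P3, P4}.
  Farthest demand point is #1 at distance 4 (to P2); all others are ≤ 4.
With {P1, P2, P3, P5} the worst case is 4.
With {P1, P2, P4, P5} the worst case is 4.
No size-4 selection achieves below 4.

4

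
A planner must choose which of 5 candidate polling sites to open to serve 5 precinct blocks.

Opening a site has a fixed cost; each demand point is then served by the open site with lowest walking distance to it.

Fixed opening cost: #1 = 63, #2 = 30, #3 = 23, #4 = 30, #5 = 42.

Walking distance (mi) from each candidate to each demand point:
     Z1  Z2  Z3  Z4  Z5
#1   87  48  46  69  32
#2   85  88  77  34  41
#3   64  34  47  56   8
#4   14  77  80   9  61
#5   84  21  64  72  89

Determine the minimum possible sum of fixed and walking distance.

165

Open {#3, #4}: assign each demand point to its cheapest open site.
  Z1→#4 14, Z2→#3 34, Z3→#3 47, Z4→#4 9, Z5→#3 8
  walking distance 112, fixed 53 → total 165.
Compare {#3, #4, #5}: walking distance 99 + fixed 95 = 194.
Compare {#2, #3, #4}: walking distance 112 + fixed 83 = 195.
Compare {#2, #3, #4, #5}: walking distance 99 + fixed 125 = 224.
All other subsets cost ≥ 194. Minimum total cost: 165.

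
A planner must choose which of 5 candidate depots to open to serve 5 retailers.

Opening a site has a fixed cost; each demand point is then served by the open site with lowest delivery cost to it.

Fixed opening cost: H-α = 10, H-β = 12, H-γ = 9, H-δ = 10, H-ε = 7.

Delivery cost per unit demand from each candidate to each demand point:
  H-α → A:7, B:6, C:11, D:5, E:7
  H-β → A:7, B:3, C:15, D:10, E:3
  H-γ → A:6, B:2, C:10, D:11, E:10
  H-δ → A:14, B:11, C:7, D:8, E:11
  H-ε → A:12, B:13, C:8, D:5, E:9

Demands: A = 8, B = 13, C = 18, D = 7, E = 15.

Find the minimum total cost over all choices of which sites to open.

Open {H-β, H-γ, H-δ, H-ε}: assign each demand point to its cheapest open site.
  A→H-γ 8×6=48, B→H-γ 13×2=26, C→H-δ 18×7=126, D→H-ε 7×5=35, E→H-β 15×3=45
  delivery cost 280, fixed 38 → total 318.
Compare {H-α, H-β, H-γ, H-δ}: delivery cost 280 + fixed 41 = 321.
Compare {H-β, H-γ, H-ε}: delivery cost 298 + fixed 28 = 326.
Compare {H-α, H-β, H-γ, H-δ, H-ε}: delivery cost 280 + fixed 48 = 328.
All other subsets cost ≥ 321. Minimum total cost: 318.

318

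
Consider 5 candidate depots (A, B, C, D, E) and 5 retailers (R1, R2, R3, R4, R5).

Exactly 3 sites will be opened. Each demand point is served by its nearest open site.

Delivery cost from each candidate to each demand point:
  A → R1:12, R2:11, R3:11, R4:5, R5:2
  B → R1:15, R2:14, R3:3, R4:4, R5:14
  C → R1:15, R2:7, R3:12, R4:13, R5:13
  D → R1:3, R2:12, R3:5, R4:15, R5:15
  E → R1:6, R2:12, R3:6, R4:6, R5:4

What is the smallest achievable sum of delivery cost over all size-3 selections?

Open {A, C, D}.
  R1→D 3, R2→C 7, R3→D 5, R4→A 5, R5→A 2  ⇒ total 22.
Compare {A, B, D}: total 23.
Compare {B, C, E}: total 24.
No size-3 selection does better; minimum is 22.

22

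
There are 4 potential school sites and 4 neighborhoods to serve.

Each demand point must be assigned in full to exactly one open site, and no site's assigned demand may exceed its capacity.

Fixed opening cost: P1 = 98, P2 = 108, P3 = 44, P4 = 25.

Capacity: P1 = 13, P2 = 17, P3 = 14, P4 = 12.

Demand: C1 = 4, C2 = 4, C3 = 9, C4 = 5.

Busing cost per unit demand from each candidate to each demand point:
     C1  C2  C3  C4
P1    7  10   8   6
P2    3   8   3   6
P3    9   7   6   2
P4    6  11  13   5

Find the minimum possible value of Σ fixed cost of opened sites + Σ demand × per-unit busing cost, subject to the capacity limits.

Open {P3, P4}; cheapest assignment that respects the capacities:
  P3 (cap 14, load 13): C2, C3 — cost 4×7 + 9×6 = 82
  P4 (cap 12, load 9): C1, C4 — cost 4×6 + 5×5 = 49
  Shipping 131, fixed 69 → total 200.
  Any other capacity-feasible assignment to {P3, P4} ships for at least 131.
Compare {P2, P3}: its best feasible assignment gives total 229.
Compare {P2, P4}: its best feasible assignment gives total 229.
Every other set of open sites that can feasibly serve all demand totals ≥ 229 even under its best assignment. Minimum: 200.

200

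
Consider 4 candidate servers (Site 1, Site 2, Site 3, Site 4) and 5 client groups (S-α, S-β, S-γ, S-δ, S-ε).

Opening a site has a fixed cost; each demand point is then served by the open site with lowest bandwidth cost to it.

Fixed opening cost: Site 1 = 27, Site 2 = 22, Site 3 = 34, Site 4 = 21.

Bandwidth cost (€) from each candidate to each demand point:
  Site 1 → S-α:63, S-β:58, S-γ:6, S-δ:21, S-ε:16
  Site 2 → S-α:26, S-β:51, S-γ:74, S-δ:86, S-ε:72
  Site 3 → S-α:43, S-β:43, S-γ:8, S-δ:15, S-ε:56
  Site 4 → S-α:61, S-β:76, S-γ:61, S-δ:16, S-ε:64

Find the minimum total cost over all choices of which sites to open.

169

Open {Site 1, Site 2}: assign each demand point to its cheapest open site.
  S-α→Site 2 26, S-β→Site 2 51, S-γ→Site 1 6, S-δ→Site 1 21, S-ε→Site 1 16
  bandwidth cost 120, fixed 49 → total 169.
Compare {Site 1, Site 3}: bandwidth cost 123 + fixed 61 = 184.
Compare {Site 1, Site 2, Site 4}: bandwidth cost 115 + fixed 70 = 185.
Compare {Site 1, Site 2, Site 3}: bandwidth cost 106 + fixed 83 = 189.
All other subsets cost ≥ 184. Minimum total cost: 169.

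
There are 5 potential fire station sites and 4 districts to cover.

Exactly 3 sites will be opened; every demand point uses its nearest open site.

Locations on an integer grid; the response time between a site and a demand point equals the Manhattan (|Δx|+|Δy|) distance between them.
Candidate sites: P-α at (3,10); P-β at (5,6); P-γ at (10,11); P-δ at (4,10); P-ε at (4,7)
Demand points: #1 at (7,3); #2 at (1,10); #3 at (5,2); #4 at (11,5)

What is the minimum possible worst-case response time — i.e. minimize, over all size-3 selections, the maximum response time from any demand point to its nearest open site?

7

Open {P-α, P-β, P-γ}.
  Farthest demand point is #4 at response time 7 (to P-β); all others are ≤ 7.
With {P-α, P-β, P-δ} the worst case is 7.
With {P-α, P-β, P-ε} the worst case is 7.
No size-3 selection achieves below 7.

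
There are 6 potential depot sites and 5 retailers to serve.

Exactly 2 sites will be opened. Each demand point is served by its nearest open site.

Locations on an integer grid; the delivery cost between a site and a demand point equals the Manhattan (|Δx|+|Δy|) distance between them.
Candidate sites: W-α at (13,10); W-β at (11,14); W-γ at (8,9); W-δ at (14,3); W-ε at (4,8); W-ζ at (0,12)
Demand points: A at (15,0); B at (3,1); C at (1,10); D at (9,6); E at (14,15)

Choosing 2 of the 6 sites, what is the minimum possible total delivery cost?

36

Open {W-δ, W-ε}.
  A→W-δ 4, B→W-ε 8, C→W-ε 5, D→W-ε 7, E→W-δ 12  ⇒ total 36.
Compare {W-α, W-ε}: total 38.
Compare {W-δ, W-ζ}: total 40.
No size-2 selection does better; minimum is 36.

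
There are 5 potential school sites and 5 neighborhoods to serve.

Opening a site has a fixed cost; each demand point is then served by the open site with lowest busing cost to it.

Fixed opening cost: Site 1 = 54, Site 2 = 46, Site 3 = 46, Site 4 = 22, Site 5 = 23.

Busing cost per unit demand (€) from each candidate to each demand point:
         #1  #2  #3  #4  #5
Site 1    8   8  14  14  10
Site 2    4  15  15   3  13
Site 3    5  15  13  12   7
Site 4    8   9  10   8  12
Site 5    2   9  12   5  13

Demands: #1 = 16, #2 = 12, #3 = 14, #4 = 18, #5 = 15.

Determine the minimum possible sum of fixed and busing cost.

566

Open {Site 3, Site 4, Site 5}: assign each demand point to its cheapest open site.
  #1→Site 5 16×2=32, #2→Site 4 12×9=108, #3→Site 4 14×10=140, #4→Site 5 18×5=90, #5→Site 3 15×7=105
  busing cost 475, fixed 91 → total 566.
Compare {Site 3, Site 5}: busing cost 503 + fixed 69 = 572.
Compare {Site 2, Site 3, Site 4, Site 5}: busing cost 439 + fixed 137 = 576.
Compare {Site 2, Site 3, Site 5}: busing cost 467 + fixed 115 = 582.
All other subsets cost ≥ 572. Minimum total cost: 566.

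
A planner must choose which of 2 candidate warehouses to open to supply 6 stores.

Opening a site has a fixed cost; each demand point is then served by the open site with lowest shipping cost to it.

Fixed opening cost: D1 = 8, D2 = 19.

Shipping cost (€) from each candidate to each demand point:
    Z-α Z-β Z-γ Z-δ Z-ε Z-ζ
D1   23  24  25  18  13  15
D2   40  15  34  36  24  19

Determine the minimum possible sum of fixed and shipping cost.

Open {D1}: assign each demand point to its cheapest open site.
  Z-α→D1 23, Z-β→D1 24, Z-γ→D1 25, Z-δ→D1 18, Z-ε→D1 13, Z-ζ→D1 15
  shipping cost 118, fixed 8 → total 126.
Compare {D1, D2}: shipping cost 109 + fixed 27 = 136.
Compare {D2}: shipping cost 168 + fixed 19 = 187.

126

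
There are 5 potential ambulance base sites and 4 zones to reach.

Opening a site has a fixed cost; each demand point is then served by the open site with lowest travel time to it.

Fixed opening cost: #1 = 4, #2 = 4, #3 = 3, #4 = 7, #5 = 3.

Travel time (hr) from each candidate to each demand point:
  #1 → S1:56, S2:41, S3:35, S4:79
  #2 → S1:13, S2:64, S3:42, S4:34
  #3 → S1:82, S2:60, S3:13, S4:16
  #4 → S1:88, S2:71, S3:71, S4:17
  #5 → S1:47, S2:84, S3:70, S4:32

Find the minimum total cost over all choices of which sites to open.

94

Open {#1, #2, #3}: assign each demand point to its cheapest open site.
  S1→#2 13, S2→#1 41, S3→#3 13, S4→#3 16
  travel time 83, fixed 11 → total 94.
Compare {#1, #2, #3, #5}: travel time 83 + fixed 14 = 97.
Compare {#1, #2, #3, #4}: travel time 83 + fixed 18 = 101.
Compare {#1, #2, #3, #4, #5}: travel time 83 + fixed 21 = 104.
All other subsets cost ≥ 97. Minimum total cost: 94.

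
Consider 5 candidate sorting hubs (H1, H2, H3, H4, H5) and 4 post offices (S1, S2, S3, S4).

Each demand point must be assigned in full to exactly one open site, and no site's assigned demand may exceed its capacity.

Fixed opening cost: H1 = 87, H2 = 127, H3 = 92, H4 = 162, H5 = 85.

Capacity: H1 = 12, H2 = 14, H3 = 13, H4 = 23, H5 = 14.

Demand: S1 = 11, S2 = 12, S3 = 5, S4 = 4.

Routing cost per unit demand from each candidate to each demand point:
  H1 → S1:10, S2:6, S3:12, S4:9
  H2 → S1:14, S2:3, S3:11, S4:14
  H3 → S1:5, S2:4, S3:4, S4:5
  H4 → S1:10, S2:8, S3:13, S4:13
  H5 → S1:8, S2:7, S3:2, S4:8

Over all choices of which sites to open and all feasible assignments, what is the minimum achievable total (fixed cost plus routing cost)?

Open {H1, H3, H5}; cheapest assignment that respects the capacities:
  H1 (cap 12, load 12): S2 — cost 12×6 = 72
  H3 (cap 13, load 11): S1 — cost 11×5 = 55
  H5 (cap 14, load 9): S3, S4 — cost 5×2 + 4×8 = 42
  Shipping 169, fixed 264 → total 433.
  Any other capacity-feasible assignment to {H1, H3, H5} ships for at least 169.
Compare {H2, H3, H5}: its best feasible assignment gives total 437.
Compare {H1, H2, H5}: its best feasible assignment gives total 487.
Every other set of open sites that can feasibly serve all demand totals ≥ 437 even under its best assignment. Minimum: 433.

433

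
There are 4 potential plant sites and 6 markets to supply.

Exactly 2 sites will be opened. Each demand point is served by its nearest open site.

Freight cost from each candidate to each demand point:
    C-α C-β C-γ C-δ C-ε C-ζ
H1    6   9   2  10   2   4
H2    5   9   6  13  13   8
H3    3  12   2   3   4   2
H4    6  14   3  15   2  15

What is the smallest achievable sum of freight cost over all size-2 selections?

21

Open {H1, H3}.
  C-α→H3 3, C-β→H1 9, C-γ→H1 2, C-δ→H3 3, C-ε→H1 2, C-ζ→H3 2  ⇒ total 21.
Compare {H2, H3}: total 23.
Compare {H3, H4}: total 24.
No size-2 selection does better; minimum is 21.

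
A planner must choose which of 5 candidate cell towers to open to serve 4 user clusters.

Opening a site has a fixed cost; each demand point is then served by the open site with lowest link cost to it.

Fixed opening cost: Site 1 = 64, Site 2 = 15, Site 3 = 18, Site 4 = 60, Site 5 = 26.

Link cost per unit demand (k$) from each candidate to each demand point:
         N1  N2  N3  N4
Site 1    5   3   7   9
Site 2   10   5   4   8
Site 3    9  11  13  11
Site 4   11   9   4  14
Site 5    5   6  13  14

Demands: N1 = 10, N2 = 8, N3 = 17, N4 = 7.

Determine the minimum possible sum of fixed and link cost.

Open {Site 2, Site 5}: assign each demand point to its cheapest open site.
  N1→Site 5 10×5=50, N2→Site 2 8×5=40, N3→Site 2 17×4=68, N4→Site 2 7×8=56
  link cost 214, fixed 41 → total 255.
Compare {Site 2, Site 3, Site 5}: link cost 214 + fixed 59 = 273.
Compare {Site 1, Site 2}: link cost 198 + fixed 79 = 277.
Compare {Site 2}: link cost 264 + fixed 15 = 279.
All other subsets cost ≥ 273. Minimum total cost: 255.

255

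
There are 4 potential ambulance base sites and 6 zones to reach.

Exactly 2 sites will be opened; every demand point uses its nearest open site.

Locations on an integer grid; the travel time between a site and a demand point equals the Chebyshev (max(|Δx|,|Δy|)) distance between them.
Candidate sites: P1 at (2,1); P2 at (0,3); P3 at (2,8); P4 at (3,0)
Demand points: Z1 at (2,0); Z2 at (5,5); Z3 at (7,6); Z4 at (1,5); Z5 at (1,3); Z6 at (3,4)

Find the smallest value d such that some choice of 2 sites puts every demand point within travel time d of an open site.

5

Open {P1, P2}.
  Farthest demand point is Z3 at travel time 5 (to P1); all others are ≤ 5.
With {P1, P3} the worst case is 5.
With {P1, P4} the worst case is 5.
No size-2 selection achieves below 5.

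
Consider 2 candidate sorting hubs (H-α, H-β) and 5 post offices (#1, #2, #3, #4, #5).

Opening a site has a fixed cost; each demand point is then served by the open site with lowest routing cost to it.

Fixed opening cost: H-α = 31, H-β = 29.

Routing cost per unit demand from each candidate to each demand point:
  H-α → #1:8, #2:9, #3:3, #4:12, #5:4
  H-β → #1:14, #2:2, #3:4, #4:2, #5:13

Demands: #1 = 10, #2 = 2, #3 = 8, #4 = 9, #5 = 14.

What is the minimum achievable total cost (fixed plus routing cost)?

242

Open {H-α, H-β}: assign each demand point to its cheapest open site.
  #1→H-α 10×8=80, #2→H-β 2×2=4, #3→H-α 8×3=24, #4→H-β 9×2=18, #5→H-α 14×4=56
  routing cost 182, fixed 60 → total 242.
Compare {H-α}: routing cost 286 + fixed 31 = 317.
Compare {H-β}: routing cost 376 + fixed 29 = 405.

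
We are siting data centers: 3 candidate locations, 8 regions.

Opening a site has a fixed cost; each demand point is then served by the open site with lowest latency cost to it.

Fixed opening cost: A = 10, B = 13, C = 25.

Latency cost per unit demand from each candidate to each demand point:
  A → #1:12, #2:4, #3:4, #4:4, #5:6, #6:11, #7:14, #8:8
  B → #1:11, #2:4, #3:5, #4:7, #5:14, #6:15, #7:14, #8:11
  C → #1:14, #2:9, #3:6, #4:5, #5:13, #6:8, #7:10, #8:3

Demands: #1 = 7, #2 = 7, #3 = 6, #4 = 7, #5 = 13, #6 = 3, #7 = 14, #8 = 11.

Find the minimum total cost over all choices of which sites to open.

Open {A, C}: assign each demand point to its cheapest open site.
  #1→A 7×12=84, #2→A 7×4=28, #3→A 6×4=24, #4→A 7×4=28, #5→A 13×6=78, #6→C 3×8=24, #7→C 14×10=140, #8→C 11×3=33
  latency cost 439, fixed 35 → total 474.
Compare {A, B, C}: latency cost 432 + fixed 48 = 480.
Compare {A}: latency cost 559 + fixed 10 = 569.
Compare {B, C}: latency cost 536 + fixed 38 = 574.
All other subsets cost ≥ 480. Minimum total cost: 474.

474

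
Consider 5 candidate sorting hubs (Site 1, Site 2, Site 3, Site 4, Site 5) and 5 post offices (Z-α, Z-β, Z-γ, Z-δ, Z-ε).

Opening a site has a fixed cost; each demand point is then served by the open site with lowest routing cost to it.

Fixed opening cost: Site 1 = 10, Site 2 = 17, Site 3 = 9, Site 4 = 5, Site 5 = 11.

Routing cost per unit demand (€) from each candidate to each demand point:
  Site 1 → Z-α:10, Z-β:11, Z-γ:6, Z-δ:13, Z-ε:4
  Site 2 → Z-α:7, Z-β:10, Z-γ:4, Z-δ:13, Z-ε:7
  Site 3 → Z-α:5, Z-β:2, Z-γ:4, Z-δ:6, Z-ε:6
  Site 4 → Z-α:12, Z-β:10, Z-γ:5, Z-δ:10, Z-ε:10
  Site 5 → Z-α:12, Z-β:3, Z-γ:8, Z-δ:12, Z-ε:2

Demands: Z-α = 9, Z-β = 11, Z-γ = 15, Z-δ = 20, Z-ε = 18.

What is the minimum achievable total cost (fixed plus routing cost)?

Open {Site 3, Site 5}: assign each demand point to its cheapest open site.
  Z-α→Site 3 9×5=45, Z-β→Site 3 11×2=22, Z-γ→Site 3 15×4=60, Z-δ→Site 3 20×6=120, Z-ε→Site 5 18×2=36
  routing cost 283, fixed 20 → total 303.
Compare {Site 3, Site 4, Site 5}: routing cost 283 + fixed 25 = 308.
Compare {Site 1, Site 3, Site 5}: routing cost 283 + fixed 30 = 313.
Compare {Site 1, Site 3, Site 4, Site 5}: routing cost 283 + fixed 35 = 318.
All other subsets cost ≥ 308. Minimum total cost: 303.

303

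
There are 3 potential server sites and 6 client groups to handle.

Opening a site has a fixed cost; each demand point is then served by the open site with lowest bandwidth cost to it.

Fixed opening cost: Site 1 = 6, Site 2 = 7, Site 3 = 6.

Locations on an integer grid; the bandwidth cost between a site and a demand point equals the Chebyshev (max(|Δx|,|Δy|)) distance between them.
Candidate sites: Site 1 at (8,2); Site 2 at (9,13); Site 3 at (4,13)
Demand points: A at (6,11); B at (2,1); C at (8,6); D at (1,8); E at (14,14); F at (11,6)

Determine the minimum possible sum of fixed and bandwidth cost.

42

Open {Site 1, Site 2}: assign each demand point to its cheapest open site.
  A→Site 2 3, B→Site 1 6, C→Site 1 4, D→Site 1 7, E→Site 2 5, F→Site 1 4
  bandwidth cost 29, fixed 13 → total 42.
Compare {Site 1, Site 3}: bandwidth cost 31 + fixed 12 = 43.
Compare {Site 1, Site 2, Site 3}: bandwidth cost 26 + fixed 19 = 45.
Compare {Site 1}: bandwidth cost 42 + fixed 6 = 48.
All other subsets cost ≥ 43. Minimum total cost: 42.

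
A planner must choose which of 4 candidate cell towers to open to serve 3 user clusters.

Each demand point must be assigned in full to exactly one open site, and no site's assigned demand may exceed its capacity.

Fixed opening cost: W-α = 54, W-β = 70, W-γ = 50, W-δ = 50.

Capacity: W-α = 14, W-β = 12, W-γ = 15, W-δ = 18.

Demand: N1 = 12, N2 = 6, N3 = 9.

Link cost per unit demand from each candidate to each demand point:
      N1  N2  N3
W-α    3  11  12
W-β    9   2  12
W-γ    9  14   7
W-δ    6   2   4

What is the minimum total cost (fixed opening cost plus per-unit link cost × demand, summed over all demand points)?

188

Open {W-α, W-δ}; cheapest assignment that respects the capacities:
  W-α (cap 14, load 12): N1 — cost 12×3 = 36
  W-δ (cap 18, load 15): N2, N3 — cost 6×2 + 9×4 = 48
  Shipping 84, fixed 104 → total 188.
  Any other capacity-feasible assignment to {W-α, W-δ} ships for at least 84.
Compare {W-α, W-γ, W-δ}: its best feasible assignment gives total 238.
Compare {W-γ, W-δ}: its best feasible assignment gives total 247.
Every other set of open sites that can feasibly serve all demand totals ≥ 238 even under its best assignment. Minimum: 188.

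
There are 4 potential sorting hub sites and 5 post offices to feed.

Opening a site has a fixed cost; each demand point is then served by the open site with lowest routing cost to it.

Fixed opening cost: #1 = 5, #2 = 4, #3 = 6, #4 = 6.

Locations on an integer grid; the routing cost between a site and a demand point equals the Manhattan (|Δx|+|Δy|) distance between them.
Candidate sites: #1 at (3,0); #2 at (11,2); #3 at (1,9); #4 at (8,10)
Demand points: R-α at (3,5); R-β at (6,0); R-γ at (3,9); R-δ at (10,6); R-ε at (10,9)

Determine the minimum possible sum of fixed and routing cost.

34

Open {#1, #4}: assign each demand point to its cheapest open site.
  R-α→#1 5, R-β→#1 3, R-γ→#4 6, R-δ→#4 6, R-ε→#4 3
  routing cost 23, fixed 11 → total 34.
Compare {#1, #3, #4}: routing cost 19 + fixed 17 = 36.
Compare {#1, #2, #4}: routing cost 22 + fixed 15 = 37.
Compare {#2, #3}: routing cost 28 + fixed 10 = 38.
All other subsets cost ≥ 36. Minimum total cost: 34.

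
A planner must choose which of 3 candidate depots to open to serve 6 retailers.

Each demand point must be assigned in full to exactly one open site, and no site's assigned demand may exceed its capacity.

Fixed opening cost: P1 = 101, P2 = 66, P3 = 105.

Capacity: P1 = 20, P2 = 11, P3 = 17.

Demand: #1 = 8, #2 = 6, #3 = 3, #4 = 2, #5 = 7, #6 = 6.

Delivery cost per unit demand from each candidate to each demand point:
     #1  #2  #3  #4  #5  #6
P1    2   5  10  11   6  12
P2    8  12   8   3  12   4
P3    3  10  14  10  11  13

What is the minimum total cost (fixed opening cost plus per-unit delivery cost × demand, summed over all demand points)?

422

Open {P1, P2, P3}; cheapest assignment that respects the capacities:
  P1 (cap 20, load 13): #2, #5 — cost 6×5 + 7×6 = 72
  P2 (cap 11, load 11): #3, #4, #6 — cost 3×8 + 2×3 + 6×4 = 54
  P3 (cap 17, load 8): #1 — cost 8×3 = 24
  Shipping 150, fixed 272 → total 422.
  Any other capacity-feasible assignment to {P1, P2, P3} ships for at least 150.
Compare {P1, P3}: its best feasible assignment gives total 430.
Every other set of open sites that can feasibly serve all demand totals ≥ 430 even under its best assignment. Minimum: 422.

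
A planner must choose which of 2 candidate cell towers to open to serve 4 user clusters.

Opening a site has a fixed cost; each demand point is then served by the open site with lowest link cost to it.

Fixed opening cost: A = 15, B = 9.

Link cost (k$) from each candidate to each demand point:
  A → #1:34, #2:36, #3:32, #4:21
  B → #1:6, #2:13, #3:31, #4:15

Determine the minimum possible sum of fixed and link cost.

Open {B}: assign each demand point to its cheapest open site.
  #1→B 6, #2→B 13, #3→B 31, #4→B 15
  link cost 65, fixed 9 → total 74.
Compare {A, B}: link cost 65 + fixed 24 = 89.
Compare {A}: link cost 123 + fixed 15 = 138.

74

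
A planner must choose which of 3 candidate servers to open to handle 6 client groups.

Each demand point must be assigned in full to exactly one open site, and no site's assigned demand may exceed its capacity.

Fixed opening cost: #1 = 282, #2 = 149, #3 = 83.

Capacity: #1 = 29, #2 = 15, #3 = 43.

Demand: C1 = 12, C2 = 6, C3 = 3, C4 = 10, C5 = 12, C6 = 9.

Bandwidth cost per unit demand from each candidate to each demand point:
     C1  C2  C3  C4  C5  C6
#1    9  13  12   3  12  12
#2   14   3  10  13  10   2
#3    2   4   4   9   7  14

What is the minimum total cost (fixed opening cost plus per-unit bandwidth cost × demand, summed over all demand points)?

478

Open {#2, #3}; cheapest assignment that respects the capacities:
  #2 (cap 15, load 15): C2, C6 — cost 6×3 + 9×2 = 36
  #3 (cap 43, load 37): C1, C3, C4, C5 — cost 12×2 + 3×4 + 10×9 + 12×7 = 210
  Shipping 246, fixed 232 → total 478.
  Any other capacity-feasible assignment to {#2, #3} ships for at least 246.
Compare {#1, #3}: its best feasible assignment gives total 647.
Compare {#1, #2, #3}: its best feasible assignment gives total 700.
Every other set of open sites that can feasibly serve all demand totals ≥ 647 even under its best assignment. Minimum: 478.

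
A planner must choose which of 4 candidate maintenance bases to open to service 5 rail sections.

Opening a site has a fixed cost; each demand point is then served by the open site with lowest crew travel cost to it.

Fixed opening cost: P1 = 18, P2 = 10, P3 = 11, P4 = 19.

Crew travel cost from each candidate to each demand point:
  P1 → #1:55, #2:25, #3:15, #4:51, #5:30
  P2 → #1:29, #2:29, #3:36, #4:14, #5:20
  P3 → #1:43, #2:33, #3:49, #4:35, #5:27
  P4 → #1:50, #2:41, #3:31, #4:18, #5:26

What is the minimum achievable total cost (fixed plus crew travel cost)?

131

Open {P1, P2}: assign each demand point to its cheapest open site.
  #1→P2 29, #2→P1 25, #3→P1 15, #4→P2 14, #5→P2 20
  crew travel cost 103, fixed 28 → total 131.
Compare {P2}: crew travel cost 128 + fixed 10 = 138.
Compare {P1, P2, P3}: crew travel cost 103 + fixed 39 = 142.
Compare {P2, P3}: crew travel cost 128 + fixed 21 = 149.
All other subsets cost ≥ 138. Minimum total cost: 131.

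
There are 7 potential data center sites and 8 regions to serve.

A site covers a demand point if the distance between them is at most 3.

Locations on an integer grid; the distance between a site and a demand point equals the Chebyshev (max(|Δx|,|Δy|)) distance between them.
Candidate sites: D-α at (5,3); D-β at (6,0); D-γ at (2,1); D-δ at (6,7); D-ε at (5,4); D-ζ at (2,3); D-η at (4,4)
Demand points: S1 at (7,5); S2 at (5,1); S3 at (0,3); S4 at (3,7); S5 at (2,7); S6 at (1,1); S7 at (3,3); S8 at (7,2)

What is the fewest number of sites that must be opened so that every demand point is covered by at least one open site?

2

Coverage sets (demand points within 3 of each site):
  D-α: {S1, S2, S7, S8}
  D-β: {S2, S7, S8}
  D-γ: {S2, S3, S6, S7}
  D-δ: {S1, S4}
  D-ε: {S1, S2, S4, S5, S7, S8}
  D-ζ: {S2, S3, S6, S7}
  D-η: {S1, S2, S4, S5, S6, S7, S8}
No single site covers all 8 demand points.
But {D-γ, D-ε} covers everything, so the minimum is 2.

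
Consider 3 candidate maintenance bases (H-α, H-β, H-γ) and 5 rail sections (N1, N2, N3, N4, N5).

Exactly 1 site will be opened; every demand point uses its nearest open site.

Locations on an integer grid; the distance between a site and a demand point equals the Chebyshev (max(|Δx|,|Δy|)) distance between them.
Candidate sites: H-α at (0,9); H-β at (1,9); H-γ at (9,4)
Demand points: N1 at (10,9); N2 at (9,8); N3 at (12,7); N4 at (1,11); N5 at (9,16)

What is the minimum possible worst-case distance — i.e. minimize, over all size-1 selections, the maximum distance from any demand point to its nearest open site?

Open {H-β}.
  Farthest demand point is N3 at distance 11 (to H-β); all others are ≤ 11.
With {H-α} the worst case is 12.
With {H-γ} the worst case is 12.
No size-1 selection achieves below 11.

11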